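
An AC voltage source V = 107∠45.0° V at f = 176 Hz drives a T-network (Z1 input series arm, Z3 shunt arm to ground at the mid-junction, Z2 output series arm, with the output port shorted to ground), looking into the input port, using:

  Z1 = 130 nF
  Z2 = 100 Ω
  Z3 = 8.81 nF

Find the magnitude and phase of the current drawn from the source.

Step 1 — Angular frequency: ω = 2π·f = 2π·176 = 1106 rad/s.
Step 2 — Component impedances:
  Z1: Z = 1/(jωC) = -j/(ω·C) = 0 - j6956 Ω
  Z2: Z = R = 100 Ω
  Z3: Z = 1/(jωC) = -j/(ω·C) = 0 - j1.026e+05 Ω
Step 3 — With the output port shorted to ground, the output series arm Z2 runs from the junction to ground; the shunt arm Z3 also runs from the junction to ground. They appear in parallel: Z3 || Z2 = 100 - j0.09742 Ω.
Step 4 — Series with input arm Z1: Z_in = Z1 + (Z3 || Z2) = 100 - j6956 Ω = 6957∠-89.2° Ω.
Step 5 — Source phasor: V = 107∠45.0° V = 75.66 + j75.66 V.
Step 6 — Ohm's law: I = V / Z_total = (75.66 + j75.66) / (100 - j6956) = -0.01072 + j0.01103 A.
Step 7 — Convert to polar: |I| = 0.01538 A, ∠I = 134.2°.

I = 0.01538∠134.2° A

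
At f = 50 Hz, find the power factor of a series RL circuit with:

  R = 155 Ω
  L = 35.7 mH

Step 1 — Angular frequency: ω = 2π·f = 2π·50 = 314.2 rad/s.
Step 2 — Component impedances:
  R: Z = R = 155 Ω
  L: Z = jωL = j·314.2·0.0357 = 0 + j11.22 Ω
Step 3 — Series combination: Z_total = R + L = 155 + j11.22 Ω = 155.4∠4.1° Ω.
Step 4 — Power factor: PF = cos(φ) = Re(Z)/|Z| = 155/155.4 = 0.9974.
Step 5 — Type: Im(Z) = 11.22 ⇒ lagging (phase φ = 4.1°).

PF = 0.9974 (lagging, φ = 4.1°)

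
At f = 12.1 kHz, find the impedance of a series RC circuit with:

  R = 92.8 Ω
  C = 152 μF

Step 1 — Angular frequency: ω = 2π·f = 2π·1.21e+04 = 7.603e+04 rad/s.
Step 2 — Component impedances:
  R: Z = R = 92.8 Ω
  C: Z = 1/(jωC) = -j/(ω·C) = 0 - j0.08653 Ω
Step 3 — Series combination: Z_total = R + C = 92.8 - j0.08653 Ω = 92.8∠-0.1° Ω.

Z = 92.8 - j0.08653 Ω = 92.8∠-0.1° Ω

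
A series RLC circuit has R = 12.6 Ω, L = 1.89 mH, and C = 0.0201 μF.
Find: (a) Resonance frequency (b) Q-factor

Step 1 — Resonance condition Im(Z)=0 gives ω₀ = 1/√(LC).
Step 2 — ω₀ = 1/√(0.00189·2.01e-08) = 1.622e+05 rad/s.
Step 3 — f₀ = ω₀/(2π) = 2.582e+04 Hz.
Step 4 — Series Q: Q = ω₀L/R = 1.622e+05·0.00189/12.6 = 24.34.

(a) f₀ = 2.582e+04 Hz  (b) Q = 24.34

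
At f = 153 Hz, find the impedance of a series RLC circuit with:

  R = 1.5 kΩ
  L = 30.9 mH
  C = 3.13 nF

Step 1 — Angular frequency: ω = 2π·f = 2π·153 = 961.3 rad/s.
Step 2 — Component impedances:
  R: Z = R = 1500 Ω
  L: Z = jωL = j·961.3·0.0309 = 0 + j29.71 Ω
  C: Z = 1/(jωC) = -j/(ω·C) = 0 - j3.323e+05 Ω
Step 3 — Series combination: Z_total = R + L + C = 1500 - j3.323e+05 Ω = 3.323e+05∠-89.7° Ω.

Z = 1500 - j3.323e+05 Ω = 3.323e+05∠-89.7° Ω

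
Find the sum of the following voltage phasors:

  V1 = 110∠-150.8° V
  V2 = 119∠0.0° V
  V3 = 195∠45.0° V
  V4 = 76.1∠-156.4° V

Step 1 — Convert each phasor to rectangular form:
  V1 = 110·(cos(-150.8°) + j·sin(-150.8°)) = -96.02 - j53.66 V
  V2 = 119·(cos(0.0°) + j·sin(0.0°)) = 119 V
  V3 = 195·(cos(45.0°) + j·sin(45.0°)) = 137.9 + j137.9 V
  V4 = 76.1·(cos(-156.4°) + j·sin(-156.4°)) = -69.74 - j30.47 V
Step 2 — Sum components: V_total = 91.13 + j53.75 V.
Step 3 — Convert to polar: |V_total| = 105.8 V, ∠V_total = 30.5°.

V_total = 105.8∠30.5° V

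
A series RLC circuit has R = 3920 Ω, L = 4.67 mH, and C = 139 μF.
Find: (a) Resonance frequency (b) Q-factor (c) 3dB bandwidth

Step 1 — Resonance: ω₀ = 1/√(LC) = 1/√(0.00467·0.000139) = 1241 rad/s.
Step 2 — f₀ = ω₀/(2π) = 197.5 Hz.
Step 3 — Series Q: Q = ω₀L/R = 1241·0.00467/3920 = 0.001479.
Step 4 — Bandwidth: Δω = ω₀/Q = 8.394e+05 rad/s; BW = Δω/(2π) = 1.336e+05 Hz.

(a) f₀ = 197.5 Hz  (b) Q = 0.001479  (c) BW = 1.336e+05 Hz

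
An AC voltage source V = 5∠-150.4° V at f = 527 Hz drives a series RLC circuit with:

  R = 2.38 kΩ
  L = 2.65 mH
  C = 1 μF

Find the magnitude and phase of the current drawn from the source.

Step 1 — Angular frequency: ω = 2π·f = 2π·527 = 3311 rad/s.
Step 2 — Component impedances:
  R: Z = R = 2380 Ω
  L: Z = jωL = j·3311·0.00265 = 0 + j8.775 Ω
  C: Z = 1/(jωC) = -j/(ω·C) = 0 - j302 Ω
Step 3 — Series combination: Z_total = R + L + C = 2380 - j293.2 Ω = 2398∠-7.0° Ω.
Step 4 — Source phasor: V = 5∠-150.4° V = -4.347 - j2.47 V.
Step 5 — Ohm's law: I = V / Z_total = (-4.347 - j2.47) / (2380 - j293.2) = -0.001673 - j0.001244 A.
Step 6 — Convert to polar: |I| = 0.002085 A, ∠I = -143.4°.

I = 0.002085∠-143.4° A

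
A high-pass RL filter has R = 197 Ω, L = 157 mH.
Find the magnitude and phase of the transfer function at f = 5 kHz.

Step 1 — Angular frequency: ω = 2π·5000 = 3.142e+04 rad/s.
Step 2 — Transfer function: H(jω) = jωL/(R + jωL).
Step 3 — Numerator jωL = j·4932; denominator R + jωL = 197 + j4932.
Step 4 — H = 0.9984 + j0.03988.
Step 5 — Magnitude: |H| = 0.9992 (-0.0 dB); phase: φ = 2.3°.

|H| = 0.9992 (-0.0 dB), φ = 2.3°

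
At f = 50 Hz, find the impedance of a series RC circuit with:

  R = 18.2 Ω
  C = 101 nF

Step 1 — Angular frequency: ω = 2π·f = 2π·50 = 314.2 rad/s.
Step 2 — Component impedances:
  R: Z = R = 18.2 Ω
  C: Z = 1/(jωC) = -j/(ω·C) = 0 - j3.152e+04 Ω
Step 3 — Series combination: Z_total = R + C = 18.2 - j3.152e+04 Ω = 3.152e+04∠-90.0° Ω.

Z = 18.2 - j3.152e+04 Ω = 3.152e+04∠-90.0° Ω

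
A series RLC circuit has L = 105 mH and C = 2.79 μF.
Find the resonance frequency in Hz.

Step 1 — Resonance condition Im(Z)=0 gives ω₀ = 1/√(LC).
Step 2 — ω₀ = 1/√(0.105·2.79e-06) = 1848 rad/s.
Step 3 — f₀ = ω₀/(2π) = 294.1 Hz.

f₀ = 294.1 Hz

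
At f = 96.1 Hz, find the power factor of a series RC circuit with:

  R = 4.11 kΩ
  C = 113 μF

Step 1 — Angular frequency: ω = 2π·f = 2π·96.1 = 603.8 rad/s.
Step 2 — Component impedances:
  R: Z = R = 4110 Ω
  C: Z = 1/(jωC) = -j/(ω·C) = 0 - j14.66 Ω
Step 3 — Series combination: Z_total = R + C = 4110 - j14.66 Ω = 4110∠-0.2° Ω.
Step 4 — Power factor: PF = cos(φ) = Re(Z)/|Z| = 4110/4110 = 1.
Step 5 — Type: Im(Z) = -14.66 ⇒ leading (phase φ = -0.2°).

PF = 1 (leading, φ = -0.2°)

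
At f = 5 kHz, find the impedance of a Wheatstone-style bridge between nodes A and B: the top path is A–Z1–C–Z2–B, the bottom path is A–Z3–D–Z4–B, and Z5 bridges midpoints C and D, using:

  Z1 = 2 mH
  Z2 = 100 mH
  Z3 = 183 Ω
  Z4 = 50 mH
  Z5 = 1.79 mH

Step 1 — Angular frequency: ω = 2π·f = 2π·5000 = 3.142e+04 rad/s.
Step 2 — Component impedances:
  Z1: Z = jωL = j·3.142e+04·0.002 = 0 + j62.83 Ω
  Z2: Z = jωL = j·3.142e+04·0.1 = 0 + j3142 Ω
  Z3: Z = R = 183 Ω
  Z4: Z = jωL = j·3.142e+04·0.05 = 0 + j1571 Ω
  Z5: Z = jωL = j·3.142e+04·0.00179 = 0 + j56.23 Ω
Step 3 — Bridge requires nodal analysis (the Z5 bridge couples midpoints C and D, so the two paths cannot be reduced to a simple series/parallel combination). Setting node B to ground and injecting 1 A at node A, the 3-node admittance system at A, C, D solves to V_A = Z_AB = 38.43 + j1110 Ω = 1111∠88.0° Ω.

Z = 38.43 + j1110 Ω = 1111∠88.0° Ω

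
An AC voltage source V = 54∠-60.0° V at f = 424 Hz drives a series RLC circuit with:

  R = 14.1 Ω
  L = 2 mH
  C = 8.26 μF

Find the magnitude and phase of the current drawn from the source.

Step 1 — Angular frequency: ω = 2π·f = 2π·424 = 2664 rad/s.
Step 2 — Component impedances:
  R: Z = R = 14.1 Ω
  L: Z = jωL = j·2664·0.002 = 0 + j5.328 Ω
  C: Z = 1/(jωC) = -j/(ω·C) = 0 - j45.44 Ω
Step 3 — Series combination: Z_total = R + L + C = 14.1 - j40.12 Ω = 42.52∠-70.6° Ω.
Step 4 — Source phasor: V = 54∠-60.0° V = 27 - j46.77 V.
Step 5 — Ohm's law: I = V / Z_total = (27 - j46.77) / (14.1 - j40.12) = 1.248 + j0.2344 A.
Step 6 — Convert to polar: |I| = 1.27 A, ∠I = 10.6°.

I = 1.27∠10.6° A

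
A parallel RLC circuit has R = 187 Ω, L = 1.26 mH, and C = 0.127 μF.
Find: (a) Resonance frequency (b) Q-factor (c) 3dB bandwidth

Step 1 — Resonance: ω₀ = 1/√(LC) = 1/√(0.00126·1.27e-07) = 7.905e+04 rad/s.
Step 2 — f₀ = ω₀/(2π) = 1.258e+04 Hz.
Step 3 — Parallel Q: Q = R/(ω₀L) = 187/(7.905e+04·0.00126) = 1.877.
Step 4 — Bandwidth: Δω = ω₀/Q = 4.211e+04 rad/s; BW = Δω/(2π) = 6702 Hz.

(a) f₀ = 1.258e+04 Hz  (b) Q = 1.877  (c) BW = 6702 Hz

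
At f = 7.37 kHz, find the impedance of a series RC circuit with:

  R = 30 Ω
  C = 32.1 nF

Step 1 — Angular frequency: ω = 2π·f = 2π·7370 = 4.631e+04 rad/s.
Step 2 — Component impedances:
  R: Z = R = 30 Ω
  C: Z = 1/(jωC) = -j/(ω·C) = 0 - j672.7 Ω
Step 3 — Series combination: Z_total = R + C = 30 - j672.7 Ω = 673.4∠-87.4° Ω.

Z = 30 - j672.7 Ω = 673.4∠-87.4° Ω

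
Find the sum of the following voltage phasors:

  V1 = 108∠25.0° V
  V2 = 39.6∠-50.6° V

Step 1 — Convert each phasor to rectangular form:
  V1 = 108·(cos(25.0°) + j·sin(25.0°)) = 97.88 + j45.64 V
  V2 = 39.6·(cos(-50.6°) + j·sin(-50.6°)) = 25.14 - j30.6 V
Step 2 — Sum components: V_total = 123 + j15.04 V.
Step 3 — Convert to polar: |V_total| = 123.9 V, ∠V_total = 7.0°.

V_total = 123.9∠7.0° V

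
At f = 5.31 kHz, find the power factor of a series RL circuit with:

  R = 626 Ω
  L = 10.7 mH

Step 1 — Angular frequency: ω = 2π·f = 2π·5310 = 3.336e+04 rad/s.
Step 2 — Component impedances:
  R: Z = R = 626 Ω
  L: Z = jωL = j·3.336e+04·0.0107 = 0 + j357 Ω
Step 3 — Series combination: Z_total = R + L = 626 + j357 Ω = 720.6∠29.7° Ω.
Step 4 — Power factor: PF = cos(φ) = Re(Z)/|Z| = 626/720.6 = 0.8687.
Step 5 — Type: Im(Z) = 357 ⇒ lagging (phase φ = 29.7°).

PF = 0.8687 (lagging, φ = 29.7°)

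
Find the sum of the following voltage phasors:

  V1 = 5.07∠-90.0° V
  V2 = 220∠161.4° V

Step 1 — Convert each phasor to rectangular form:
  V1 = 5.07·(cos(-90.0°) + j·sin(-90.0°)) = 0 - j5.07 V
  V2 = 220·(cos(161.4°) + j·sin(161.4°)) = -208.5 + j70.17 V
Step 2 — Sum components: V_total = -208.5 + j65.1 V.
Step 3 — Convert to polar: |V_total| = 218.4 V, ∠V_total = 162.7°.

V_total = 218.4∠162.7° V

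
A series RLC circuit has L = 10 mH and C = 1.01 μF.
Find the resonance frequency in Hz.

Step 1 — Resonance condition Im(Z)=0 gives ω₀ = 1/√(LC).
Step 2 — ω₀ = 1/√(0.01·1.01e-06) = 9950 rad/s.
Step 3 — f₀ = ω₀/(2π) = 1584 Hz.

f₀ = 1584 Hz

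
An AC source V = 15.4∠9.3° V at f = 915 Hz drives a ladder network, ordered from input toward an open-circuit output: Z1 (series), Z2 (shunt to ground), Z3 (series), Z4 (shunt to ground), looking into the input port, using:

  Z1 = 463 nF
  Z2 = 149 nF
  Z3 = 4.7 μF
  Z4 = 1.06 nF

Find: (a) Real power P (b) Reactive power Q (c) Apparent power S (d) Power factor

Step 1 — Angular frequency: ω = 2π·f = 2π·915 = 5749 rad/s.
Step 2 — Component impedances:
  Z1: Z = 1/(jωC) = -j/(ω·C) = 0 - j375.7 Ω
  Z2: Z = 1/(jωC) = -j/(ω·C) = 0 - j1167 Ω
  Z3: Z = 1/(jωC) = -j/(ω·C) = 0 - j37.01 Ω
  Z4: Z = 1/(jωC) = -j/(ω·C) = 0 - j1.641e+05 Ω
Step 3 — Ladder network (open output): work backward from the far end, alternating series and parallel combinations. Z_in = 0 - j1535 Ω = 1535∠-90.0° Ω.
Step 4 — Source phasor: V = 15.4∠9.3° V = 15.2 + j2.489 V.
Step 5 — Current: I = V / Z = -0.001621 + j0.009902 A = 0.01003∠99.3° A.
Step 6 — Complex power: S = V·I* = 0 - j0.1545 VA.
Step 7 — Real power: P = Re(S) = 0 W.
Step 8 — Reactive power: Q = Im(S) = -0.1545 VAR.
Step 9 — Apparent power: |S| = 0.1545 VA.
Step 10 — Power factor: PF = P/|S| = 0 (leading).

(a) P = 0 W  (b) Q = -0.1545 VAR  (c) S = 0.1545 VA  (d) PF = 0 (leading)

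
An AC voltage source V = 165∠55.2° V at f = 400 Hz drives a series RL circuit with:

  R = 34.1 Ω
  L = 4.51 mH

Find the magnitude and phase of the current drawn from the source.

Step 1 — Angular frequency: ω = 2π·f = 2π·400 = 2513 rad/s.
Step 2 — Component impedances:
  R: Z = R = 34.1 Ω
  L: Z = jωL = j·2513·0.00451 = 0 + j11.33 Ω
Step 3 — Series combination: Z_total = R + L = 34.1 + j11.33 Ω = 35.93∠18.4° Ω.
Step 4 — Source phasor: V = 165∠55.2° V = 94.17 + j135.5 V.
Step 5 — Ohm's law: I = V / Z_total = (94.17 + j135.5) / (34.1 + j11.33) = 3.676 + j2.751 A.
Step 6 — Convert to polar: |I| = 4.592 A, ∠I = 36.8°.

I = 4.592∠36.8° A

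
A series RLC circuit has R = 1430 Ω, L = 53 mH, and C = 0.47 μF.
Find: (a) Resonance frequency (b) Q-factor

Step 1 — Resonance condition Im(Z)=0 gives ω₀ = 1/√(LC).
Step 2 — ω₀ = 1/√(0.053·4.7e-07) = 6336 rad/s.
Step 3 — f₀ = ω₀/(2π) = 1008 Hz.
Step 4 — Series Q: Q = ω₀L/R = 6336·0.053/1430 = 0.2348.

(a) f₀ = 1008 Hz  (b) Q = 0.2348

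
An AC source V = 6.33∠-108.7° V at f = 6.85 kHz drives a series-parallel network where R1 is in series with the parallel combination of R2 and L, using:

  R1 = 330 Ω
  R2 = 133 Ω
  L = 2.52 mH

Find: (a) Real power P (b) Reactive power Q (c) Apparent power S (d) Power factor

Step 1 — Angular frequency: ω = 2π·f = 2π·6850 = 4.304e+04 rad/s.
Step 2 — Component impedances:
  R1: Z = R = 330 Ω
  R2: Z = R = 133 Ω
  L: Z = jωL = j·4.304e+04·0.00252 = 0 + j108.5 Ω
Step 3 — Parallel branch: R2 || L = 1/(1/R2 + 1/L) = 53.12 + j65.14 Ω.
Step 4 — Series with R1: Z_total = R1 + (R2 || L) = 383.1 + j65.14 Ω = 388.6∠9.6° Ω.
Step 5 — Source phasor: V = 6.33∠-108.7° V = -2.029 - j5.996 V.
Step 6 — Current: I = V / Z = -0.007735 - j0.01433 A = 0.01629∠-118.3° A.
Step 7 — Complex power: S = V·I* = 0.1016 + j0.01728 VA.
Step 8 — Real power: P = Re(S) = 0.1016 W.
Step 9 — Reactive power: Q = Im(S) = 0.01728 VAR.
Step 10 — Apparent power: |S| = 0.1031 VA.
Step 11 — Power factor: PF = P/|S| = 0.9859 (lagging).

(a) P = 0.1016 W  (b) Q = 0.01728 VAR  (c) S = 0.1031 VA  (d) PF = 0.9859 (lagging)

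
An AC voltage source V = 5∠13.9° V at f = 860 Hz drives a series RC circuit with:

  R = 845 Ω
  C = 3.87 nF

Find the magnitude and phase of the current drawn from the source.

Step 1 — Angular frequency: ω = 2π·f = 2π·860 = 5404 rad/s.
Step 2 — Component impedances:
  R: Z = R = 845 Ω
  C: Z = 1/(jωC) = -j/(ω·C) = 0 - j4.782e+04 Ω
Step 3 — Series combination: Z_total = R + C = 845 - j4.782e+04 Ω = 4.783e+04∠-89.0° Ω.
Step 4 — Source phasor: V = 5∠13.9° V = 4.854 + j1.201 V.
Step 5 — Ohm's law: I = V / Z_total = (4.854 + j1.201) / (845 - j4.782e+04) = -2.332e-05 + j0.0001019 A.
Step 6 — Convert to polar: |I| = 0.0001045 A, ∠I = 102.9°.

I = 0.0001045∠102.9° A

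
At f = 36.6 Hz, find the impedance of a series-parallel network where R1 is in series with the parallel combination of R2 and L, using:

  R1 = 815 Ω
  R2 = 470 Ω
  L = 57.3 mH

Step 1 — Angular frequency: ω = 2π·f = 2π·36.6 = 230 rad/s.
Step 2 — Component impedances:
  R1: Z = R = 815 Ω
  R2: Z = R = 470 Ω
  L: Z = jωL = j·230·0.0573 = 0 + j13.18 Ω
Step 3 — Parallel branch: R2 || L = 1/(1/R2 + 1/L) = 0.3691 + j13.17 Ω.
Step 4 — Series with R1: Z_total = R1 + (R2 || L) = 815.4 + j13.17 Ω = 815.5∠0.9° Ω.

Z = 815.4 + j13.17 Ω = 815.5∠0.9° Ω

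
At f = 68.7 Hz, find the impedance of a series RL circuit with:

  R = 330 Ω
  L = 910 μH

Step 1 — Angular frequency: ω = 2π·f = 2π·68.7 = 431.7 rad/s.
Step 2 — Component impedances:
  R: Z = R = 330 Ω
  L: Z = jωL = j·431.7·0.00091 = 0 + j0.3928 Ω
Step 3 — Series combination: Z_total = R + L = 330 + j0.3928 Ω = 330∠0.1° Ω.

Z = 330 + j0.3928 Ω = 330∠0.1° Ω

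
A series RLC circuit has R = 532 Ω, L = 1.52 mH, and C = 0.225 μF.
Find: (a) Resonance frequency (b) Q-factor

Step 1 — Resonance condition Im(Z)=0 gives ω₀ = 1/√(LC).
Step 2 — ω₀ = 1/√(0.00152·2.25e-07) = 5.407e+04 rad/s.
Step 3 — f₀ = ω₀/(2π) = 8606 Hz.
Step 4 — Series Q: Q = ω₀L/R = 5.407e+04·0.00152/532 = 0.1545.

(a) f₀ = 8606 Hz  (b) Q = 0.1545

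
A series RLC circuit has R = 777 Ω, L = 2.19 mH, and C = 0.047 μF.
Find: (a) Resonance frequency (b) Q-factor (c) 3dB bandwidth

Step 1 — Resonance: ω₀ = 1/√(LC) = 1/√(0.00219·4.7e-08) = 9.857e+04 rad/s.
Step 2 — f₀ = ω₀/(2π) = 1.569e+04 Hz.
Step 3 — Series Q: Q = ω₀L/R = 9.857e+04·0.00219/777 = 0.2778.
Step 4 — Bandwidth: Δω = ω₀/Q = 3.548e+05 rad/s; BW = Δω/(2π) = 5.647e+04 Hz.

(a) f₀ = 1.569e+04 Hz  (b) Q = 0.2778  (c) BW = 5.647e+04 Hz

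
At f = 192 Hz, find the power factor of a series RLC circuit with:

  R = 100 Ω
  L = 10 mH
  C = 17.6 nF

Step 1 — Angular frequency: ω = 2π·f = 2π·192 = 1206 rad/s.
Step 2 — Component impedances:
  R: Z = R = 100 Ω
  L: Z = jωL = j·1206·0.01 = 0 + j12.06 Ω
  C: Z = 1/(jωC) = -j/(ω·C) = 0 - j4.71e+04 Ω
Step 3 — Series combination: Z_total = R + L + C = 100 - j4.709e+04 Ω = 4.709e+04∠-89.9° Ω.
Step 4 — Power factor: PF = cos(φ) = Re(Z)/|Z| = 100/4.709e+04 = 0.002124.
Step 5 — Type: Im(Z) = -4.709e+04 ⇒ leading (phase φ = -89.9°).

PF = 0.002124 (leading, φ = -89.9°)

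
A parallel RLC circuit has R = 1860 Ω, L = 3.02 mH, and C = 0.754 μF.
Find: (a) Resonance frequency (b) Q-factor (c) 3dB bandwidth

Step 1 — Resonance: ω₀ = 1/√(LC) = 1/√(0.00302·7.54e-07) = 2.096e+04 rad/s.
Step 2 — f₀ = ω₀/(2π) = 3335 Hz.
Step 3 — Parallel Q: Q = R/(ω₀L) = 1860/(2.096e+04·0.00302) = 29.39.
Step 4 — Bandwidth: Δω = ω₀/Q = 713 rad/s; BW = Δω/(2π) = 113.5 Hz.

(a) f₀ = 3335 Hz  (b) Q = 29.39  (c) BW = 113.5 Hz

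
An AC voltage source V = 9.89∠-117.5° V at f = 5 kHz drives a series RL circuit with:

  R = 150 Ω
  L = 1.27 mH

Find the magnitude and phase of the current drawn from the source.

Step 1 — Angular frequency: ω = 2π·f = 2π·5000 = 3.142e+04 rad/s.
Step 2 — Component impedances:
  R: Z = R = 150 Ω
  L: Z = jωL = j·3.142e+04·0.00127 = 0 + j39.9 Ω
Step 3 — Series combination: Z_total = R + L = 150 + j39.9 Ω = 155.2∠14.9° Ω.
Step 4 — Source phasor: V = 9.89∠-117.5° V = -4.567 - j8.773 V.
Step 5 — Ohm's law: I = V / Z_total = (-4.567 - j8.773) / (150 + j39.9) = -0.04296 - j0.04706 A.
Step 6 — Convert to polar: |I| = 0.06372 A, ∠I = -132.4°.

I = 0.06372∠-132.4° A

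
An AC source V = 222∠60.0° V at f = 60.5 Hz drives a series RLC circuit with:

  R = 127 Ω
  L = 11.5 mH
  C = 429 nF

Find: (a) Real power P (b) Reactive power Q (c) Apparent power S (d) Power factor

Step 1 — Angular frequency: ω = 2π·f = 2π·60.5 = 380.1 rad/s.
Step 2 — Component impedances:
  R: Z = R = 127 Ω
  L: Z = jωL = j·380.1·0.0115 = 0 + j4.372 Ω
  C: Z = 1/(jωC) = -j/(ω·C) = 0 - j6132 Ω
Step 3 — Series combination: Z_total = R + L + C = 127 - j6128 Ω = 6129∠-88.8° Ω.
Step 4 — Source phasor: V = 222∠60.0° V = 111 + j192.3 V.
Step 5 — Current: I = V / Z = -0.03099 + j0.01876 A = 0.03622∠148.8° A.
Step 6 — Complex power: S = V·I* = 0.1666 - j8.039 VA.
Step 7 — Real power: P = Re(S) = 0.1666 W.
Step 8 — Reactive power: Q = Im(S) = -8.039 VAR.
Step 9 — Apparent power: |S| = 8.041 VA.
Step 10 — Power factor: PF = P/|S| = 0.02072 (leading).

(a) P = 0.1666 W  (b) Q = -8.039 VAR  (c) S = 8.041 VA  (d) PF = 0.02072 (leading)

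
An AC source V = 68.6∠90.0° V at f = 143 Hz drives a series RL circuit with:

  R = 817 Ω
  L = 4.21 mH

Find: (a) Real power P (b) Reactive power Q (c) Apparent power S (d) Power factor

Step 1 — Angular frequency: ω = 2π·f = 2π·143 = 898.5 rad/s.
Step 2 — Component impedances:
  R: Z = R = 817 Ω
  L: Z = jωL = j·898.5·0.00421 = 0 + j3.783 Ω
Step 3 — Series combination: Z_total = R + L = 817 + j3.783 Ω = 817∠0.3° Ω.
Step 4 — Source phasor: V = 68.6∠90.0° V = 0 + j68.6 V.
Step 5 — Current: I = V / Z = 0.0003887 + j0.08396 A = 0.08396∠89.7° A.
Step 6 — Complex power: S = V·I* = 5.76 + j0.02667 VA.
Step 7 — Real power: P = Re(S) = 5.76 W.
Step 8 — Reactive power: Q = Im(S) = 0.02667 VAR.
Step 9 — Apparent power: |S| = 5.76 VA.
Step 10 — Power factor: PF = P/|S| = 1 (lagging).

(a) P = 5.76 W  (b) Q = 0.02667 VAR  (c) S = 5.76 VA  (d) PF = 1 (lagging)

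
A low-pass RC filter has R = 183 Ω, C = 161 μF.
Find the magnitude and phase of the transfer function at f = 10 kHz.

Step 1 — Angular frequency: ω = 2π·1e+04 = 6.283e+04 rad/s.
Step 2 — Transfer function: H(jω) = 1/(1 + jωRC).
Step 3 — Denominator: 1 + jωRC = 1 + j·6.283e+04·183·0.000161 = 1 + j1851.
Step 4 — H = 2.918e-07 - j0.0005402.
Step 5 — Magnitude: |H| = 0.0005402 (-65.3 dB); phase: φ = -90.0°.

|H| = 0.0005402 (-65.3 dB), φ = -90.0°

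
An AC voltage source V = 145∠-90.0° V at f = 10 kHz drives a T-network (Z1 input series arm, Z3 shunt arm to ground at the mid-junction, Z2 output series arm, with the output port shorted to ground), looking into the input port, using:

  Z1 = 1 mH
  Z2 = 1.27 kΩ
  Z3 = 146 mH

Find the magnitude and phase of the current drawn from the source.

Step 1 — Angular frequency: ω = 2π·f = 2π·1e+04 = 6.283e+04 rad/s.
Step 2 — Component impedances:
  Z1: Z = jωL = j·6.283e+04·0.001 = 0 + j62.83 Ω
  Z2: Z = R = 1270 Ω
  Z3: Z = jωL = j·6.283e+04·0.146 = 0 + j9173 Ω
Step 3 — With the output port shorted to ground, the output series arm Z2 runs from the junction to ground; the shunt arm Z3 also runs from the junction to ground. They appear in parallel: Z3 || Z2 = 1246 + j172.5 Ω.
Step 4 — Series with input arm Z1: Z_in = Z1 + (Z3 || Z2) = 1246 + j235.3 Ω = 1268∠10.7° Ω.
Step 5 — Source phasor: V = 145∠-90.0° V = 0 - j145 V.
Step 6 — Ohm's law: I = V / Z_total = (0 - j145) / (1246 + j235.3) = -0.02122 - j0.1124 A.
Step 7 — Convert to polar: |I| = 0.1143 A, ∠I = -100.7°.

I = 0.1143∠-100.7° A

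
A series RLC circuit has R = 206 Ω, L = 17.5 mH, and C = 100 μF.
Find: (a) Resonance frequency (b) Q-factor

Step 1 — Resonance condition Im(Z)=0 gives ω₀ = 1/√(LC).
Step 2 — ω₀ = 1/√(0.0175·0.0001) = 755.9 rad/s.
Step 3 — f₀ = ω₀/(2π) = 120.3 Hz.
Step 4 — Series Q: Q = ω₀L/R = 755.9·0.0175/206 = 0.06422.

(a) f₀ = 120.3 Hz  (b) Q = 0.06422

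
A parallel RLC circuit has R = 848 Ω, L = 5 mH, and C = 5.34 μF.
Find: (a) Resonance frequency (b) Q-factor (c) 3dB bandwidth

Step 1 — Resonance: ω₀ = 1/√(LC) = 1/√(0.005·5.34e-06) = 6120 rad/s.
Step 2 — f₀ = ω₀/(2π) = 974 Hz.
Step 3 — Parallel Q: Q = R/(ω₀L) = 848/(6120·0.005) = 27.71.
Step 4 — Bandwidth: Δω = ω₀/Q = 220.8 rad/s; BW = Δω/(2π) = 35.15 Hz.

(a) f₀ = 974 Hz  (b) Q = 27.71  (c) BW = 35.15 Hz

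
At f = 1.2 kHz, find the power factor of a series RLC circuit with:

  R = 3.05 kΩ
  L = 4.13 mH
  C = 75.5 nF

Step 1 — Angular frequency: ω = 2π·f = 2π·1200 = 7540 rad/s.
Step 2 — Component impedances:
  R: Z = R = 3050 Ω
  L: Z = jωL = j·7540·0.00413 = 0 + j31.14 Ω
  C: Z = 1/(jωC) = -j/(ω·C) = 0 - j1757 Ω
Step 3 — Series combination: Z_total = R + L + C = 3050 - j1726 Ω = 3504∠-29.5° Ω.
Step 4 — Power factor: PF = cos(φ) = Re(Z)/|Z| = 3050/3504 = 0.8704.
Step 5 — Type: Im(Z) = -1726 ⇒ leading (phase φ = -29.5°).

PF = 0.8704 (leading, φ = -29.5°)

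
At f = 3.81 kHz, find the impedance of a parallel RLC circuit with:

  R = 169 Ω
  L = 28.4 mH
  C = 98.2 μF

Step 1 — Angular frequency: ω = 2π·f = 2π·3810 = 2.394e+04 rad/s.
Step 2 — Component impedances:
  R: Z = R = 169 Ω
  L: Z = jωL = j·2.394e+04·0.0284 = 0 + j679.9 Ω
  C: Z = 1/(jωC) = -j/(ω·C) = 0 - j0.4254 Ω
Step 3 — Parallel combination: 1/Z_total = 1/R + 1/L + 1/C; Z_total = 0.001072 - j0.4257 Ω = 0.4257∠-89.9° Ω.

Z = 0.001072 - j0.4257 Ω = 0.4257∠-89.9° Ω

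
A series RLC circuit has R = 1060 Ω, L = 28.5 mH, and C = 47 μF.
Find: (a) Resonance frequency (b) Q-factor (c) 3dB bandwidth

Step 1 — Resonance: ω₀ = 1/√(LC) = 1/√(0.0285·4.7e-05) = 864 rad/s.
Step 2 — f₀ = ω₀/(2π) = 137.5 Hz.
Step 3 — Series Q: Q = ω₀L/R = 864·0.0285/1060 = 0.02323.
Step 4 — Bandwidth: Δω = ω₀/Q = 3.719e+04 rad/s; BW = Δω/(2π) = 5919 Hz.

(a) f₀ = 137.5 Hz  (b) Q = 0.02323  (c) BW = 5919 Hz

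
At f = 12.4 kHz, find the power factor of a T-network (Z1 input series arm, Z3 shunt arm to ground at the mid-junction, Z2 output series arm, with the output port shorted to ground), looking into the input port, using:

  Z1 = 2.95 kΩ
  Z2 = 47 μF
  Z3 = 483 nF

Step 1 — Angular frequency: ω = 2π·f = 2π·1.24e+04 = 7.791e+04 rad/s.
Step 2 — Component impedances:
  Z1: Z = R = 2950 Ω
  Z2: Z = 1/(jωC) = -j/(ω·C) = 0 - j0.2731 Ω
  Z3: Z = 1/(jωC) = -j/(ω·C) = 0 - j26.57 Ω
Step 3 — With the output port shorted to ground, the output series arm Z2 runs from the junction to ground; the shunt arm Z3 also runs from the junction to ground. They appear in parallel: Z3 || Z2 = 0 - j0.2703 Ω.
Step 4 — Series with input arm Z1: Z_in = Z1 + (Z3 || Z2) = 2950 - j0.2703 Ω = 2950∠-0.0° Ω.
Step 5 — Power factor: PF = cos(φ) = Re(Z)/|Z| = 2950/2950 = 1.
Step 6 — Type: Im(Z) = -0.2703 ⇒ leading (phase φ = -0.0°).

PF = 1 (leading, φ = -0.0°)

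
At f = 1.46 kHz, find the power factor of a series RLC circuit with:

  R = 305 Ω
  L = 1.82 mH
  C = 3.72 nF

Step 1 — Angular frequency: ω = 2π·f = 2π·1460 = 9173 rad/s.
Step 2 — Component impedances:
  R: Z = R = 305 Ω
  L: Z = jωL = j·9173·0.00182 = 0 + j16.7 Ω
  C: Z = 1/(jωC) = -j/(ω·C) = 0 - j2.93e+04 Ω
Step 3 — Series combination: Z_total = R + L + C = 305 - j2.929e+04 Ω = 2.929e+04∠-89.4° Ω.
Step 4 — Power factor: PF = cos(φ) = Re(Z)/|Z| = 305/2.929e+04 = 0.01041.
Step 5 — Type: Im(Z) = -2.929e+04 ⇒ leading (phase φ = -89.4°).

PF = 0.01041 (leading, φ = -89.4°)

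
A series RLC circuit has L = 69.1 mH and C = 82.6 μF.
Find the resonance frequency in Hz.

Step 1 — Resonance condition Im(Z)=0 gives ω₀ = 1/√(LC).
Step 2 — ω₀ = 1/√(0.0691·8.26e-05) = 418.6 rad/s.
Step 3 — f₀ = ω₀/(2π) = 66.62 Hz.

f₀ = 66.62 Hz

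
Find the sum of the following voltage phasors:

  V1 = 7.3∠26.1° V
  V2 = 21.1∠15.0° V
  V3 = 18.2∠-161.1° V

Step 1 — Convert each phasor to rectangular form:
  V1 = 7.3·(cos(26.1°) + j·sin(26.1°)) = 6.556 + j3.212 V
  V2 = 21.1·(cos(15.0°) + j·sin(15.0°)) = 20.38 + j5.461 V
  V3 = 18.2·(cos(-161.1°) + j·sin(-161.1°)) = -17.22 - j5.895 V
Step 2 — Sum components: V_total = 9.718 + j2.777 V.
Step 3 — Convert to polar: |V_total| = 10.11 V, ∠V_total = 15.9°.

V_total = 10.11∠15.9° V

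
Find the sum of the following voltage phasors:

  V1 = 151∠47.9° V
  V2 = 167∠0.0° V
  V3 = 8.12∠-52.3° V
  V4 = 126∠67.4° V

Step 1 — Convert each phasor to rectangular form:
  V1 = 151·(cos(47.9°) + j·sin(47.9°)) = 101.2 + j112 V
  V2 = 167·(cos(0.0°) + j·sin(0.0°)) = 167 V
  V3 = 8.12·(cos(-52.3°) + j·sin(-52.3°)) = 4.966 - j6.425 V
  V4 = 126·(cos(67.4°) + j·sin(67.4°)) = 48.42 + j116.3 V
Step 2 — Sum components: V_total = 321.6 + j221.9 V.
Step 3 — Convert to polar: |V_total| = 390.8 V, ∠V_total = 34.6°.

V_total = 390.8∠34.6° V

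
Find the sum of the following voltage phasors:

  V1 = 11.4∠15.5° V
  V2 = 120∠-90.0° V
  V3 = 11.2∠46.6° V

Step 1 — Convert each phasor to rectangular form:
  V1 = 11.4·(cos(15.5°) + j·sin(15.5°)) = 10.99 + j3.047 V
  V2 = 120·(cos(-90.0°) + j·sin(-90.0°)) = 0 - j120 V
  V3 = 11.2·(cos(46.6°) + j·sin(46.6°)) = 7.695 + j8.138 V
Step 2 — Sum components: V_total = 18.68 - j108.8 V.
Step 3 — Convert to polar: |V_total| = 110.4 V, ∠V_total = -80.3°.

V_total = 110.4∠-80.3° V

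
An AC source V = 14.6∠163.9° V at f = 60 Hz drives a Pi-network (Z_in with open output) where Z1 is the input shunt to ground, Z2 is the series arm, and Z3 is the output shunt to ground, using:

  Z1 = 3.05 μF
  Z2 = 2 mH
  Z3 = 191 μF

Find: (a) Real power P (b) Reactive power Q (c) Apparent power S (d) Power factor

Step 1 — Angular frequency: ω = 2π·f = 2π·60 = 377 rad/s.
Step 2 — Component impedances:
  Z1: Z = 1/(jωC) = -j/(ω·C) = 0 - j869.7 Ω
  Z2: Z = jωL = j·377·0.002 = 0 + j0.754 Ω
  Z3: Z = 1/(jωC) = -j/(ω·C) = 0 - j13.89 Ω
Step 3 — With open output, the series arm Z2 and the output shunt Z3 appear in series to ground: Z2 + Z3 = 0 - j13.13 Ω.
Step 4 — Parallel with input shunt Z1: Z_in = Z1 || (Z2 + Z3) = 0 - j12.94 Ω = 12.94∠-90.0° Ω.
Step 5 — Source phasor: V = 14.6∠163.9° V = -14.03 + j4.049 V.
Step 6 — Current: I = V / Z = -0.3129 - j1.084 A = 1.128∠-106.1° A.
Step 7 — Complex power: S = V·I* = 0 - j16.47 VA.
Step 8 — Real power: P = Re(S) = 0 W.
Step 9 — Reactive power: Q = Im(S) = -16.47 VAR.
Step 10 — Apparent power: |S| = 16.47 VA.
Step 11 — Power factor: PF = P/|S| = 0 (leading).

(a) P = 0 W  (b) Q = -16.47 VAR  (c) S = 16.47 VA  (d) PF = 0 (leading)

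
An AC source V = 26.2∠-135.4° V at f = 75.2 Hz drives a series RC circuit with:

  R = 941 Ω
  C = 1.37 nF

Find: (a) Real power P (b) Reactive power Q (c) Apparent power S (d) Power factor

Step 1 — Angular frequency: ω = 2π·f = 2π·75.2 = 472.5 rad/s.
Step 2 — Component impedances:
  R: Z = R = 941 Ω
  C: Z = 1/(jωC) = -j/(ω·C) = 0 - j1.545e+06 Ω
Step 3 — Series combination: Z_total = R + C = 941 - j1.545e+06 Ω = 1.545e+06∠-90.0° Ω.
Step 4 — Source phasor: V = 26.2∠-135.4° V = -18.66 - j18.4 V.
Step 5 — Current: I = V / Z = 1.19e-05 - j1.208e-05 A = 1.696e-05∠-45.4° A.
Step 6 — Complex power: S = V·I* = 2.707e-07 - j0.0004443 VA.
Step 7 — Real power: P = Re(S) = 2.707e-07 W.
Step 8 — Reactive power: Q = Im(S) = -0.0004443 VAR.
Step 9 — Apparent power: |S| = 0.0004443 VA.
Step 10 — Power factor: PF = P/|S| = 0.0006091 (leading).

(a) P = 2.707e-07 W  (b) Q = -0.0004443 VAR  (c) S = 0.0004443 VA  (d) PF = 0.0006091 (leading)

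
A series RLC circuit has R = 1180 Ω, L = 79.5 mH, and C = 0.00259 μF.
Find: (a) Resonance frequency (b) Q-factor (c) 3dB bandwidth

Step 1 — Resonance: ω₀ = 1/√(LC) = 1/√(0.0795·2.59e-09) = 6.969e+04 rad/s.
Step 2 — f₀ = ω₀/(2π) = 1.109e+04 Hz.
Step 3 — Series Q: Q = ω₀L/R = 6.969e+04·0.0795/1180 = 4.695.
Step 4 — Bandwidth: Δω = ω₀/Q = 1.484e+04 rad/s; BW = Δω/(2π) = 2362 Hz.

(a) f₀ = 1.109e+04 Hz  (b) Q = 4.695  (c) BW = 2362 Hz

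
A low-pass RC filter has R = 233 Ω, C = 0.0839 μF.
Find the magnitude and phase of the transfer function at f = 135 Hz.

Step 1 — Angular frequency: ω = 2π·135 = 848.2 rad/s.
Step 2 — Transfer function: H(jω) = 1/(1 + jωRC).
Step 3 — Denominator: 1 + jωRC = 1 + j·848.2·233·8.39e-08 = 1 + j0.01658.
Step 4 — H = 0.9997 - j0.01658.
Step 5 — Magnitude: |H| = 0.9999 (-0.0 dB); phase: φ = -0.9°.

|H| = 0.9999 (-0.0 dB), φ = -0.9°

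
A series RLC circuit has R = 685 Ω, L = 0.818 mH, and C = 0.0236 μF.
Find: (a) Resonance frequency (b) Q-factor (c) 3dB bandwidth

Step 1 — Resonance: ω₀ = 1/√(LC) = 1/√(0.000818·2.36e-08) = 2.276e+05 rad/s.
Step 2 — f₀ = ω₀/(2π) = 3.622e+04 Hz.
Step 3 — Series Q: Q = ω₀L/R = 2.276e+05·0.000818/685 = 0.2718.
Step 4 — Bandwidth: Δω = ω₀/Q = 8.374e+05 rad/s; BW = Δω/(2π) = 1.333e+05 Hz.

(a) f₀ = 3.622e+04 Hz  (b) Q = 0.2718  (c) BW = 1.333e+05 Hz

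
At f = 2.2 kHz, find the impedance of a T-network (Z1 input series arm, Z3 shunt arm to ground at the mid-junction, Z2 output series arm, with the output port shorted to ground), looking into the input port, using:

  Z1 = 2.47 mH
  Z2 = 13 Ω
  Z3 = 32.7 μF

Step 1 — Angular frequency: ω = 2π·f = 2π·2200 = 1.382e+04 rad/s.
Step 2 — Component impedances:
  Z1: Z = jωL = j·1.382e+04·0.00247 = 0 + j34.14 Ω
  Z2: Z = R = 13 Ω
  Z3: Z = 1/(jωC) = -j/(ω·C) = 0 - j2.212 Ω
Step 3 — With the output port shorted to ground, the output series arm Z2 runs from the junction to ground; the shunt arm Z3 also runs from the junction to ground. They appear in parallel: Z3 || Z2 = 0.3659 - j2.15 Ω.
Step 4 — Series with input arm Z1: Z_in = Z1 + (Z3 || Z2) = 0.3659 + j31.99 Ω = 31.99∠89.3° Ω.

Z = 0.3659 + j31.99 Ω = 31.99∠89.3° Ω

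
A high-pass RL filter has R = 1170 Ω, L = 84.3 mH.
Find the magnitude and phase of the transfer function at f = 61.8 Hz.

Step 1 — Angular frequency: ω = 2π·61.8 = 388.3 rad/s.
Step 2 — Transfer function: H(jω) = jωL/(R + jωL).
Step 3 — Numerator jωL = j·32.73; denominator R + jωL = 1170 + j32.73.
Step 4 — H = 0.0007821 + j0.02796.
Step 5 — Magnitude: |H| = 0.02797 (-31.1 dB); phase: φ = 88.4°.

|H| = 0.02797 (-31.1 dB), φ = 88.4°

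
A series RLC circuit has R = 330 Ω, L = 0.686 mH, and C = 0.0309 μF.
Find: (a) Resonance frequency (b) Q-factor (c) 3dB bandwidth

Step 1 — Resonance: ω₀ = 1/√(LC) = 1/√(0.000686·3.09e-08) = 2.172e+05 rad/s.
Step 2 — f₀ = ω₀/(2π) = 3.457e+04 Hz.
Step 3 — Series Q: Q = ω₀L/R = 2.172e+05·0.000686/330 = 0.4515.
Step 4 — Bandwidth: Δω = ω₀/Q = 4.81e+05 rad/s; BW = Δω/(2π) = 7.656e+04 Hz.

(a) f₀ = 3.457e+04 Hz  (b) Q = 0.4515  (c) BW = 7.656e+04 Hz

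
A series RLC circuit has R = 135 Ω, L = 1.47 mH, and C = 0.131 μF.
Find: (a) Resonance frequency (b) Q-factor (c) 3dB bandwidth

Step 1 — Resonance condition Im(Z)=0 gives ω₀ = 1/√(LC).
Step 2 — ω₀ = 1/√(0.00147·1.31e-07) = 7.206e+04 rad/s.
Step 3 — f₀ = ω₀/(2π) = 1.147e+04 Hz.
Step 4 — Series Q: Q = ω₀L/R = 7.206e+04·0.00147/135 = 0.7847.
Step 5 — 3dB bandwidth: Δω = ω₀/Q = 9.184e+04 rad/s; BW = Δω/(2π) = 1.462e+04 Hz.

(a) f₀ = 1.147e+04 Hz  (b) Q = 0.7847  (c) BW = 1.462e+04 Hz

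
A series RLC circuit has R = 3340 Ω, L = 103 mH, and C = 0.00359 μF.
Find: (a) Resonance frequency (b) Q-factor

Step 1 — Resonance condition Im(Z)=0 gives ω₀ = 1/√(LC).
Step 2 — ω₀ = 1/√(0.103·3.59e-09) = 5.2e+04 rad/s.
Step 3 — f₀ = ω₀/(2π) = 8277 Hz.
Step 4 — Series Q: Q = ω₀L/R = 5.2e+04·0.103/3340 = 1.604.

(a) f₀ = 8277 Hz  (b) Q = 1.604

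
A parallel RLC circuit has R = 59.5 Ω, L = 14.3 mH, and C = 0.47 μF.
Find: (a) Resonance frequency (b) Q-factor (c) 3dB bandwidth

Step 1 — Resonance: ω₀ = 1/√(LC) = 1/√(0.0143·4.7e-07) = 1.22e+04 rad/s.
Step 2 — f₀ = ω₀/(2π) = 1941 Hz.
Step 3 — Parallel Q: Q = R/(ω₀L) = 59.5/(1.22e+04·0.0143) = 0.3411.
Step 4 — Bandwidth: Δω = ω₀/Q = 3.576e+04 rad/s; BW = Δω/(2π) = 5691 Hz.

(a) f₀ = 1941 Hz  (b) Q = 0.3411  (c) BW = 5691 Hz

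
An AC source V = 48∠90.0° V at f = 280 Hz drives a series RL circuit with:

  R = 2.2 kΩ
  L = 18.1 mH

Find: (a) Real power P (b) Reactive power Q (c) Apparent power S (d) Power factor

Step 1 — Angular frequency: ω = 2π·f = 2π·280 = 1759 rad/s.
Step 2 — Component impedances:
  R: Z = R = 2200 Ω
  L: Z = jωL = j·1759·0.0181 = 0 + j31.84 Ω
Step 3 — Series combination: Z_total = R + L = 2200 + j31.84 Ω = 2200∠0.8° Ω.
Step 4 — Source phasor: V = 48∠90.0° V = 0 + j48 V.
Step 5 — Current: I = V / Z = 0.0003157 + j0.02181 A = 0.02182∠89.2° A.
Step 6 — Complex power: S = V·I* = 1.047 + j0.01516 VA.
Step 7 — Real power: P = Re(S) = 1.047 W.
Step 8 — Reactive power: Q = Im(S) = 0.01516 VAR.
Step 9 — Apparent power: |S| = 1.047 VA.
Step 10 — Power factor: PF = P/|S| = 0.9999 (lagging).

(a) P = 1.047 W  (b) Q = 0.01516 VAR  (c) S = 1.047 VA  (d) PF = 0.9999 (lagging)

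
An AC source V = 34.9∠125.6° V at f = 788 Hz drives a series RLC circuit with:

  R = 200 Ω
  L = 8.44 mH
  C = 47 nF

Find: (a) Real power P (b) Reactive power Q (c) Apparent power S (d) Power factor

Step 1 — Angular frequency: ω = 2π·f = 2π·788 = 4951 rad/s.
Step 2 — Component impedances:
  R: Z = R = 200 Ω
  L: Z = jωL = j·4951·0.00844 = 0 + j41.79 Ω
  C: Z = 1/(jωC) = -j/(ω·C) = 0 - j4297 Ω
Step 3 — Series combination: Z_total = R + L + C = 200 - j4256 Ω = 4260∠-87.3° Ω.
Step 4 — Source phasor: V = 34.9∠125.6° V = -20.32 + j28.38 V.
Step 5 — Current: I = V / Z = -0.006878 - j0.004451 A = 0.008192∠-147.1° A.
Step 6 — Complex power: S = V·I* = 0.01342 - j0.2856 VA.
Step 7 — Real power: P = Re(S) = 0.01342 W.
Step 8 — Reactive power: Q = Im(S) = -0.2856 VAR.
Step 9 — Apparent power: |S| = 0.2859 VA.
Step 10 — Power factor: PF = P/|S| = 0.04695 (leading).

(a) P = 0.01342 W  (b) Q = -0.2856 VAR  (c) S = 0.2859 VA  (d) PF = 0.04695 (leading)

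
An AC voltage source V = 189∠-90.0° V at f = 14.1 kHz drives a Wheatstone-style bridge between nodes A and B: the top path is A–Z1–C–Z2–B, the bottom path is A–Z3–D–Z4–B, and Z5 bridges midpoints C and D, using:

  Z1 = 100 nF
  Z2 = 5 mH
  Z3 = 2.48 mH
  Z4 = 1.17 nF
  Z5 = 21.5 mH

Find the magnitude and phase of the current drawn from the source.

Step 1 — Angular frequency: ω = 2π·f = 2π·1.41e+04 = 8.859e+04 rad/s.
Step 2 — Component impedances:
  Z1: Z = 1/(jωC) = -j/(ω·C) = 0 - j112.9 Ω
  Z2: Z = jωL = j·8.859e+04·0.005 = 0 + j443 Ω
  Z3: Z = jωL = j·8.859e+04·0.00248 = 0 + j219.7 Ω
  Z4: Z = 1/(jωC) = -j/(ω·C) = 0 - j9648 Ω
  Z5: Z = jωL = j·8.859e+04·0.0215 = 0 + j1905 Ω
Step 3 — Bridge requires nodal analysis (the Z5 bridge couples midpoints C and D, so the two paths cannot be reduced to a simple series/parallel combination). Setting node B to ground and injecting 1 A at node A, the 3-node admittance system at A, C, D solves to V_A = Z_AB = 0 + j336.2 Ω = 336.2∠90.0° Ω.
Step 4 — Source phasor: V = 189∠-90.0° V = 0 - j189 V.
Step 5 — Ohm's law: I = V / Z_total = (0 - j189) / (0 + j336.2) = -0.5622 A.
Step 6 — Convert to polar: |I| = 0.5622 A, ∠I = -180.0°.

I = 0.5622∠-180.0° A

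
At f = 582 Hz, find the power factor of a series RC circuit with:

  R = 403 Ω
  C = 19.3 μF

Step 1 — Angular frequency: ω = 2π·f = 2π·582 = 3657 rad/s.
Step 2 — Component impedances:
  R: Z = R = 403 Ω
  C: Z = 1/(jωC) = -j/(ω·C) = 0 - j14.17 Ω
Step 3 — Series combination: Z_total = R + C = 403 - j14.17 Ω = 403.2∠-2.0° Ω.
Step 4 — Power factor: PF = cos(φ) = Re(Z)/|Z| = 403/403.25 = 0.9994.
Step 5 — Type: Im(Z) = -14.17 ⇒ leading (phase φ = -2.0°).

PF = 0.9994 (leading, φ = -2.0°)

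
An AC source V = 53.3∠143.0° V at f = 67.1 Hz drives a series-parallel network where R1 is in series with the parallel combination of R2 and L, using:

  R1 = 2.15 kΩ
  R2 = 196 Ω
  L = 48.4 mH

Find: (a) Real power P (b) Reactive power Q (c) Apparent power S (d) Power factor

Step 1 — Angular frequency: ω = 2π·f = 2π·67.1 = 421.6 rad/s.
Step 2 — Component impedances:
  R1: Z = R = 2150 Ω
  R2: Z = R = 196 Ω
  L: Z = jωL = j·421.6·0.0484 = 0 + j20.41 Ω
Step 3 — Parallel branch: R2 || L = 1/(1/R2 + 1/L) = 2.102 + j20.19 Ω.
Step 4 — Series with R1: Z_total = R1 + (R2 || L) = 2152 + j20.19 Ω = 2152∠0.5° Ω.
Step 5 — Source phasor: V = 53.3∠143.0° V = -42.57 + j32.08 V.
Step 6 — Current: I = V / Z = -0.01964 + j0.01509 A = 0.02477∠142.5° A.
Step 7 — Complex power: S = V·I* = 1.32 + j0.01238 VA.
Step 8 — Real power: P = Re(S) = 1.32 W.
Step 9 — Reactive power: Q = Im(S) = 0.01238 VAR.
Step 10 — Apparent power: |S| = 1.32 VA.
Step 11 — Power factor: PF = P/|S| = 1 (lagging).

(a) P = 1.32 W  (b) Q = 0.01238 VAR  (c) S = 1.32 VA  (d) PF = 1 (lagging)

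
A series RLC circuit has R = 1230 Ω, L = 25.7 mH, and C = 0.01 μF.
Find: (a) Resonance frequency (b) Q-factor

Step 1 — Resonance condition Im(Z)=0 gives ω₀ = 1/√(LC).
Step 2 — ω₀ = 1/√(0.0257·1e-08) = 6.238e+04 rad/s.
Step 3 — f₀ = ω₀/(2π) = 9928 Hz.
Step 4 — Series Q: Q = ω₀L/R = 6.238e+04·0.0257/1230 = 1.303.

(a) f₀ = 9928 Hz  (b) Q = 1.303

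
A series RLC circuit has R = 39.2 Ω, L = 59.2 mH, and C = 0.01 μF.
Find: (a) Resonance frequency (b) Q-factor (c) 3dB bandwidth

Step 1 — Resonance: ω₀ = 1/√(LC) = 1/√(0.0592·1e-08) = 4.11e+04 rad/s.
Step 2 — f₀ = ω₀/(2π) = 6541 Hz.
Step 3 — Series Q: Q = ω₀L/R = 4.11e+04·0.0592/39.2 = 62.07.
Step 4 — Bandwidth: Δω = ω₀/Q = 662.2 rad/s; BW = Δω/(2π) = 105.4 Hz.

(a) f₀ = 6541 Hz  (b) Q = 62.07  (c) BW = 105.4 Hz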